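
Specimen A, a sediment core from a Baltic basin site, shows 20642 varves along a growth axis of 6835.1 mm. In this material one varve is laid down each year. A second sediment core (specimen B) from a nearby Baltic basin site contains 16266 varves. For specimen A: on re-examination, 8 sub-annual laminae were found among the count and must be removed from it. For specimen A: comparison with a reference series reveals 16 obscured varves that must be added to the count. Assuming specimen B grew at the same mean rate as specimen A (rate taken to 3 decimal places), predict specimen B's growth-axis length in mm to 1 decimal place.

5384.0 mm

Specimen A: adjusted count: 20642 − 8 + 16 = 20650 varves.
A: Mean rate = 6835.1 mm / 20650 years ≈ 0.331 mm/yr.
For B, 0.331 mm/year × 16266 years = 5384.0 mm.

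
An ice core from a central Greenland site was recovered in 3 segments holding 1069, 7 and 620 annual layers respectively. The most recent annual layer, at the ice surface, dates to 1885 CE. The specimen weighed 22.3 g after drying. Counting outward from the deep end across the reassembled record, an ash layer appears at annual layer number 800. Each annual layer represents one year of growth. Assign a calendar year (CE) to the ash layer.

989 CE

Total annual layers = 1069 + 7 + 620 = 1696.
The ash layer sits at annual layer 800 from the deep end, so 1696 − 800 = 896 annual layers formed after it.
The annual layer at the ice surface is 1885 CE, so the ash layer dates to 1885 − 896 = 989 CE.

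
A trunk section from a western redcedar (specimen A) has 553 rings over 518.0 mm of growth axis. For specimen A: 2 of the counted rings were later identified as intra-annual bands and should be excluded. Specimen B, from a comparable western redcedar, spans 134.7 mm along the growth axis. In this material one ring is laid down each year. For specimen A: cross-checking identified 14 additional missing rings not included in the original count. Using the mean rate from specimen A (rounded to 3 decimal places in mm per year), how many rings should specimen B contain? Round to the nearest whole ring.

147 rings

Specimen A: adjusted count: 553 − 2 + 14 = 565 rings.
A: 518.0 mm over 565 years gives 518.0 / 565 ≈ 0.917 mm per year.
For B, 134.7 / 0.917 = 146.89 years ≈ 147 rings.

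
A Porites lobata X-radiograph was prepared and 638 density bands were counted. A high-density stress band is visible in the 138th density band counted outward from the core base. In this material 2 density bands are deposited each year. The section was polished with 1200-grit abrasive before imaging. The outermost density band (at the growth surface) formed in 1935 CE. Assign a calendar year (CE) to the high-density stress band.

638 − 138 = 500 density bands lie beyond the high-density stress band toward the growth surface.
500 density bands at 2 per year is 500 / 2 = 250 years.
The density band at the growth surface is 1935 CE, so the high-density stress band dates to 1935 − 250 = 1685 CE.

1685 CE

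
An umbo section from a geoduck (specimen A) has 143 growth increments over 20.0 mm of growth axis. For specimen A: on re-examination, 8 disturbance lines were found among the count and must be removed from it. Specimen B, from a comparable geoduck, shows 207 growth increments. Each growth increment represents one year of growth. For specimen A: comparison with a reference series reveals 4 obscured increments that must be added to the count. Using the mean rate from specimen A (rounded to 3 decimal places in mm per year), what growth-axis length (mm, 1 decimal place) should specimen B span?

Specimen A: after corrections the count is 143 − 8 + 4 = 139 growth increments.
A: 20.0 mm over 139 years gives 20.0 / 139 ≈ 0.144 mm per year.
For B, 0.144 mm/year × 207 years = 29.8 mm.

29.8 mm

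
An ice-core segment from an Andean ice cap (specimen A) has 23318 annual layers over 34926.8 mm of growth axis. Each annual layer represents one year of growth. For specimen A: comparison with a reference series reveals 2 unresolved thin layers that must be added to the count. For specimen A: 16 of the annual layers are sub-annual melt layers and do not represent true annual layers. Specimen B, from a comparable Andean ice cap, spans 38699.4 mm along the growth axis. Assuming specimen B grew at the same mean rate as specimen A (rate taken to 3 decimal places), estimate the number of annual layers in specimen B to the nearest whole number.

25817 annual layers

Specimen A: true annual layer count = 23318 − 16 + 2 = 23304.
A: Extension rate ≈ 34926.8 / 23304 = 1.499 mm per year.
For B, 38699.4 / 1.499 = 25816.81 years ≈ 25817 annual layers.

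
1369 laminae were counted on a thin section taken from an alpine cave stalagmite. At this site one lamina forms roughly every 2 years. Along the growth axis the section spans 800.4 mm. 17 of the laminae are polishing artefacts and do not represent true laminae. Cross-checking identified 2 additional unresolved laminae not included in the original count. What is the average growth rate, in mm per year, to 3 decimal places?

After corrections the count is 1369 − 17 + 2 = 1354 laminae.
1354 laminae at 2 years each span 1354 × 2 = 2708 years.
800.4 mm over 2708 years gives 800.4 / 2708 ≈ 0.296 mm per year.

0.296 mm per year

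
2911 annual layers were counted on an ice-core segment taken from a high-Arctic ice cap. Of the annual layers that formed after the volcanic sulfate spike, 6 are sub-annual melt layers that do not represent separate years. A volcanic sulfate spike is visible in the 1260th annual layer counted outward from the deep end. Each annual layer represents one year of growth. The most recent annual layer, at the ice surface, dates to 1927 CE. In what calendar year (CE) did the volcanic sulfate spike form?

282 CE

Between annual layer 1260 and the ice surface there are 2911 − 1260 = 1651 annual layers.
Excluding 6 false annual layers: 1651 − 6 = 1645.
The annual layer at the ice surface is 1927 CE, so the volcanic sulfate spike dates to 1927 − 1645 = 282 CE.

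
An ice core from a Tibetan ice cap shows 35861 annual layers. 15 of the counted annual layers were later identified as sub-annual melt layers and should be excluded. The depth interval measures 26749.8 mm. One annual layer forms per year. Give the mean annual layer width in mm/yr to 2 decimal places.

0.75 mm/yr

True annual layer count = 35861 − 15 = 35846.
Extension rate ≈ 26749.8 / 35846 = 0.75 mm/yr.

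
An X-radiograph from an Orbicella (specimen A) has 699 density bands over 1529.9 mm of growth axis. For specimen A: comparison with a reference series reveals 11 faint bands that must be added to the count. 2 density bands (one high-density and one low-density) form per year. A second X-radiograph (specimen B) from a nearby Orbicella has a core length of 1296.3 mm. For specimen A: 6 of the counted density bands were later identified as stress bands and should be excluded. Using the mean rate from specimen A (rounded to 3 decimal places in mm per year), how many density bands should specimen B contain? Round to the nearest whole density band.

Specimen A: after corrections the count is 699 − 6 + 11 = 704 density bands.
Specimen A: 704 density bands at 2 per year is 704 / 2 = 352 years.
A: 1529.9 mm over 352 years gives 1529.9 / 352 ≈ 4.346 mm/yr.
B spans 1296.3 / 4.346 = 298.27 years; at 2 density bands per year that is 298.27 × 2 ≈ 597 density bands.

597 density bands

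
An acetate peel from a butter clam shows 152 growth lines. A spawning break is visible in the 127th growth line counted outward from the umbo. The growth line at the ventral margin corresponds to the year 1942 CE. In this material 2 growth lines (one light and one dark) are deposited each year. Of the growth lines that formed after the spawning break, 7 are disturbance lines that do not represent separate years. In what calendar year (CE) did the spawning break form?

The spawning break sits at growth line 127 from the umbo, so 152 − 127 = 25 growth lines formed after it.
25 − 7 false = 18 true growth lines after the spawning break.
With 2 growth lines per year, 18 / 2 = 9 years.
The growth line at the ventral margin is 1942 CE, so the spawning break dates to 1942 − 9 = 1933 CE.

1933 CE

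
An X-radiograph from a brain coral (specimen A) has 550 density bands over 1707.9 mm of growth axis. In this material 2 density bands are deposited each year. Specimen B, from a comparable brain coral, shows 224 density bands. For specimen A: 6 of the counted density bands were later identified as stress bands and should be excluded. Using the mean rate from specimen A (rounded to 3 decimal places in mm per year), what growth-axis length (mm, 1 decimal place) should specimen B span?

703.2 mm

Specimen A: adjusted count: 550 − 6 = 544 density bands.
Specimen A: 544 density bands at 2 per year is 544 / 2 = 272 years.
A: 1707.9 mm over 272 years gives 1707.9 / 272 ≈ 6.279 mm/yr.
Specimen B: with 2 density bands per year, 224 / 2 = 112 years. B's length ≈ 6.279 × 112 = 703.2 mm.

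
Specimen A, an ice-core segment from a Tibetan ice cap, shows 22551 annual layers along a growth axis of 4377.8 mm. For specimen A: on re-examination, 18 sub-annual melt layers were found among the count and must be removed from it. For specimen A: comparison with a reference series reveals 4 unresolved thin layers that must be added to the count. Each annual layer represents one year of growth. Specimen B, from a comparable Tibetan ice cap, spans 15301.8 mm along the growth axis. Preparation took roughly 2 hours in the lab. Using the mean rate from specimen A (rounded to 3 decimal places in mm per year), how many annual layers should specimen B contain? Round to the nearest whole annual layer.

78875 annual layers

Specimen A: adjusted count: 22551 − 18 + 4 = 22537 annual layers.
A: 4377.8 mm over 22537 years gives 4377.8 / 22537 ≈ 0.194 mm/yr.
B spans 15301.8 / 0.194 = 78875.26 years ≈ 78875 annual layers.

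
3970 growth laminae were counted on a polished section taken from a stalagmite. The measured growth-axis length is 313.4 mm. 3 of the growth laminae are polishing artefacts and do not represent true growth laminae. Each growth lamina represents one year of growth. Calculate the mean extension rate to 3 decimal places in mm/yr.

After corrections the count is 3970 − 3 = 3967 growth laminae.
Extension rate ≈ 313.4 / 3967 = 0.079 mm/yr.

0.079 mm/yr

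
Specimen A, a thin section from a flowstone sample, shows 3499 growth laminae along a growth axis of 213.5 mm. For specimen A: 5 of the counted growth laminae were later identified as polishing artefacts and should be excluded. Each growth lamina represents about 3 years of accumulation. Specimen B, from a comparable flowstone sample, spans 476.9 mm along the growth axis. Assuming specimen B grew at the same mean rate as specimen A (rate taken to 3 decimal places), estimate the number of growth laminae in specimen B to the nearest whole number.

7948 growth laminae

Specimen A: true growth lamina count = 3499 − 5 = 3494.
Specimen A: multiplying by 3 years per growth lamina: 3494 × 3 = 10482 years.
A: Extension rate ≈ 213.5 / 10482 = 0.020 mm per year.
Specimen B: 476.9 mm / 0.020 mm per year = 23845.00 years; at 3 years per growth lamina that is 23845.00 / 3 ≈ 7948 growth laminae.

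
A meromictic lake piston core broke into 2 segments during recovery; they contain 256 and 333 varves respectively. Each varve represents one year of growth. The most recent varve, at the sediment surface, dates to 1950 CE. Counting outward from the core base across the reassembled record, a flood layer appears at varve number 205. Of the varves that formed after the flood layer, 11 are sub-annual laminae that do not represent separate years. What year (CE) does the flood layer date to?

1577 CE

Total varves = 256 + 333 = 589.
The flood layer sits at varve 205 from the core base, so 589 − 205 = 384 varves formed after it.
384 − 11 false = 373 true varves after the flood layer.
Counting back 373 years from 1950 CE places the flood layer in 1950 − 373 = 1577 CE.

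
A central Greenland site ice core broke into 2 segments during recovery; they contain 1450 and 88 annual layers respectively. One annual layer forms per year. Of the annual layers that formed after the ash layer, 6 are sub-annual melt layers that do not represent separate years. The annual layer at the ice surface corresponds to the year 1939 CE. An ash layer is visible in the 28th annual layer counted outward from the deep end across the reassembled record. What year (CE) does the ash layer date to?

435 CE

Total annual layers = 1450 + 88 = 1538.
1538 − 28 = 1510 annual layers lie beyond the ash layer toward the ice surface.
1510 − 6 false = 1504 true annual layers after the ash layer.
The annual layer at the ice surface is 1939 CE, so the ash layer dates to 1939 − 1504 = 435 CE.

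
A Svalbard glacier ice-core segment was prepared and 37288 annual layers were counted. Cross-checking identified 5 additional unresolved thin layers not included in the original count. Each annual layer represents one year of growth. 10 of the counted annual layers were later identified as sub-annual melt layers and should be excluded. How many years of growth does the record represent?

37283 yr

Correcting the raw count gives 37288 − 10 + 5 = 37283 true annual layers.
With a one-to-one annual layer periodicity this is 37283 years.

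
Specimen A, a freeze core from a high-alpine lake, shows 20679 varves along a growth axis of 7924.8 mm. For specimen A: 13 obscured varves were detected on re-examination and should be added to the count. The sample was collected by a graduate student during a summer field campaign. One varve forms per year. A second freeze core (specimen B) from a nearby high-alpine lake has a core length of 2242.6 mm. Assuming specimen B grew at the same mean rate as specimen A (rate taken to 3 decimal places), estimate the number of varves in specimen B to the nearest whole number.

5855 varves

Specimen A: adjusted count: 20679 + 13 = 20692 varves.
A: 7924.8 mm over 20692 years gives 7924.8 / 20692 ≈ 0.383 mm/yr.
For B, 2242.6 / 0.383 = 5855.35 years ≈ 5855 varves.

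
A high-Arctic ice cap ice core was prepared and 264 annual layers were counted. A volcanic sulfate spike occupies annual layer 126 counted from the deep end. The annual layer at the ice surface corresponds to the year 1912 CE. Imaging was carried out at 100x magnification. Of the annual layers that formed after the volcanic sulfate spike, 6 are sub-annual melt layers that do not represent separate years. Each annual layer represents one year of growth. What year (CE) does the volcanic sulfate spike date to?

1780 CE

The volcanic sulfate spike sits at annual layer 126 from the deep end, so 264 − 126 = 138 annual layers formed after it.
Excluding 6 false annual layers: 138 − 6 = 132.
1912 − 132 = 1780 CE.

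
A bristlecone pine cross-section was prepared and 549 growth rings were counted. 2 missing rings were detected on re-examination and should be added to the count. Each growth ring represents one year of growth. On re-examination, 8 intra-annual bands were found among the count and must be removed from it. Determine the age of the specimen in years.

543 years

Adjusted count: 549 − 8 + 2 = 543 growth rings.
At one growth ring per year, that is 543 years.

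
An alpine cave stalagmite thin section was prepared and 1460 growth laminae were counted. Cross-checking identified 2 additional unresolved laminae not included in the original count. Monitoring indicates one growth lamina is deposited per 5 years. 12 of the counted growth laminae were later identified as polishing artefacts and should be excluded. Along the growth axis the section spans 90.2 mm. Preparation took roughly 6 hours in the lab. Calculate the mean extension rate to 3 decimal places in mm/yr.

0.012 mm/yr

Correcting the raw count gives 1460 − 12 + 2 = 1450 true growth laminae.
Multiplying by 5 years per growth lamina: 1450 × 5 = 7250 years.
90.2 mm over 7250 years gives 90.2 / 7250 ≈ 0.012 mm/yr.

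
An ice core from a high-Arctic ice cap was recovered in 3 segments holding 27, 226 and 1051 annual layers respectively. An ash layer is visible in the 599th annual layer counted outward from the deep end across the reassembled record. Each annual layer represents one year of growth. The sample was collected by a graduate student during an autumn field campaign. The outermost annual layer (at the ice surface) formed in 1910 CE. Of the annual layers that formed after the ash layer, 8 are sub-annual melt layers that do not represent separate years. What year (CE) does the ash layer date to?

Total annual layers = 27 + 226 + 1051 = 1304.
Between annual layer 599 and the ice surface there are 1304 − 599 = 705 annual layers.
705 − 8 false = 697 true annual layers after the ash layer.
The annual layer at the ice surface is 1910 CE, so the ash layer dates to 1910 − 697 = 1213 CE.

1213 CE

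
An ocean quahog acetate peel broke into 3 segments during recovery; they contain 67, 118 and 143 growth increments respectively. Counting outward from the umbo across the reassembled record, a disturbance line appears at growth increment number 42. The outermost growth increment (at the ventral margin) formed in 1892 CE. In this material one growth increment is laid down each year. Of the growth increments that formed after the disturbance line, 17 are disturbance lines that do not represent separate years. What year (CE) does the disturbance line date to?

1623 CE

Total growth increments = 67 + 118 + 143 = 328.
The disturbance line sits at growth increment 42 from the umbo, so 328 − 42 = 286 growth increments formed after it.
Excluding 17 false growth increments: 286 − 17 = 269.
The growth increment at the ventral margin is 1892 CE, so the disturbance line dates to 1892 − 269 = 1623 CE.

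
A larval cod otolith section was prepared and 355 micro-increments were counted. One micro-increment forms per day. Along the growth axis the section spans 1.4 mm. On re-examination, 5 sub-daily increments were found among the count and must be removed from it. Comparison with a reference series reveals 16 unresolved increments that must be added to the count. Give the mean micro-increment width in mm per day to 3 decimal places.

0.004 mm per day

Correcting the raw count gives 355 − 5 + 16 = 366 true micro-increments.
Extension rate ≈ 1.4 / 366 = 0.004 mm per day.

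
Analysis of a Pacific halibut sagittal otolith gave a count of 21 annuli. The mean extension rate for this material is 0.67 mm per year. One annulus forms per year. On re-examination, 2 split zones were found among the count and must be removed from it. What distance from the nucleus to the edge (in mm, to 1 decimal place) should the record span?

Correcting the raw count gives 21 − 2 = 19 true annuli.
19 years at 0.67 mm/year gives 0.67 × 19 = 12.7 mm.

12.7 mm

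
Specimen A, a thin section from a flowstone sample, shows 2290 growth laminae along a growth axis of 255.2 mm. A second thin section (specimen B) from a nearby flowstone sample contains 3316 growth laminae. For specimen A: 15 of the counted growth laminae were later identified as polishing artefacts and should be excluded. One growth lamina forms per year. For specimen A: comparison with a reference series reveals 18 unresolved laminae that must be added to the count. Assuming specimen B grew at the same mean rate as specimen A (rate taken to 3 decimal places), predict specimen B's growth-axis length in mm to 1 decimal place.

368.1 mm

Specimen A: true growth lamina count = 2290 − 15 + 18 = 2293.
A: 255.2 mm over 2293 years gives 255.2 / 2293 ≈ 0.111 mm/yr.
For B, 0.111 mm/year × 3316 years = 368.1 mm.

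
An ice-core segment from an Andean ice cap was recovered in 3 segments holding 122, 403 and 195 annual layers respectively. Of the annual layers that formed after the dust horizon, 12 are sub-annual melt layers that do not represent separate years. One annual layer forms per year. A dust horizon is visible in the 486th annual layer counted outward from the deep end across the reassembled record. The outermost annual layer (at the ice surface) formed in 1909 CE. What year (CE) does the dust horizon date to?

1687 CE

Total annual layers = 122 + 403 + 195 = 720.
720 − 486 = 234 annual layers lie beyond the dust horizon toward the ice surface.
234 − 12 false = 222 true annual layers after the dust horizon.
1909 − 222 = 1687 CE.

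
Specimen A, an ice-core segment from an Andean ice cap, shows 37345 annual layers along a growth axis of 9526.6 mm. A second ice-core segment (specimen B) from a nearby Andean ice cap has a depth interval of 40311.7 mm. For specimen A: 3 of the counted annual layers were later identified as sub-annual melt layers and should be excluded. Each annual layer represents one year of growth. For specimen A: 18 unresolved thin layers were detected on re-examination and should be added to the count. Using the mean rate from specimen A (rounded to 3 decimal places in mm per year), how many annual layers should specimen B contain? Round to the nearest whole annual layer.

158085 annual layers

Specimen A: after corrections the count is 37345 − 3 + 18 = 37360 annual layers.
A: Mean rate = 9526.6 mm / 37360 years ≈ 0.255 mm/year.
Specimen B: 40311.7 mm / 0.255 mm per year = 158085.10 years ≈ 158085 annual layers.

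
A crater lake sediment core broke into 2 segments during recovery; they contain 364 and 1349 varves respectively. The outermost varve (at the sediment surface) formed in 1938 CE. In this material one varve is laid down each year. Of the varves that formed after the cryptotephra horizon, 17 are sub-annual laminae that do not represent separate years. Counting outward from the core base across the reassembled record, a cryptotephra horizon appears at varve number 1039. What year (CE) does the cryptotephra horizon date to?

Total varves = 364 + 1349 = 1713.
The cryptotephra horizon sits at varve 1039 from the core base, so 1713 − 1039 = 674 varves formed after it.
Excluding 17 false varves: 674 − 17 = 657.
The varve at the sediment surface is 1938 CE, so the cryptotephra horizon dates to 1938 − 657 = 1281 CE.

1281 CE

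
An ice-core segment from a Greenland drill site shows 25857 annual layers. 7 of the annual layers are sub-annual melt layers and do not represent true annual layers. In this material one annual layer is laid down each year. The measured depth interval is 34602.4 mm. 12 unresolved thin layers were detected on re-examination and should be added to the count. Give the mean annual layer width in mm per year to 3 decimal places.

1.338 mm per year

Adjusted count: 25857 − 7 + 12 = 25862 annual layers.
Extension rate ≈ 34602.4 / 25862 = 1.338 mm per year.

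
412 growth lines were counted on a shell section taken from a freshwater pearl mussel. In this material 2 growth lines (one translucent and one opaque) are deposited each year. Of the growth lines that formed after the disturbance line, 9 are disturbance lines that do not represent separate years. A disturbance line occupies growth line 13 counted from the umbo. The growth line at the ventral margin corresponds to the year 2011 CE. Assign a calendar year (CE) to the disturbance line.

1816 CE

412 − 13 = 399 growth lines lie beyond the disturbance line toward the ventral margin.
399 − 9 false = 390 true growth lines after the disturbance line.
Dividing by 2 growth lines per year: 390 / 2 = 195 years.
Counting back 195 years from 2011 CE places the disturbance line in 2011 − 195 = 1816 CE.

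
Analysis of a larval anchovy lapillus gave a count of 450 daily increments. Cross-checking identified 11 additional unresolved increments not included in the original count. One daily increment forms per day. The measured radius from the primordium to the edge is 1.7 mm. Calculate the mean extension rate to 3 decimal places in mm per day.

True daily increment count = 450 + 11 = 461.
Extension rate ≈ 1.7 / 461 = 0.004 mm per day.

0.004 mm per day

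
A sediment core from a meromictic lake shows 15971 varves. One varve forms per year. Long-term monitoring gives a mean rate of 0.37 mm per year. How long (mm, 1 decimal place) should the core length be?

The record spans 15971 years at 0.37 mm per year.
Length ≈ 0.37 × 15971 = 5909.3 mm.

5909.3 mm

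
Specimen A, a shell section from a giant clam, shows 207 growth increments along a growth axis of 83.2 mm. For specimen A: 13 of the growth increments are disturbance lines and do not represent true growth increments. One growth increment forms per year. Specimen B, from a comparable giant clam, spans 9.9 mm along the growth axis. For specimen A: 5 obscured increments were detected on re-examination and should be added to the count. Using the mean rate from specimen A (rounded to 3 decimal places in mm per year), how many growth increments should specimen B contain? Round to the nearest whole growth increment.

Specimen A: true growth increment count = 207 − 13 + 5 = 199.
A: 83.2 mm over 199 years gives 83.2 / 199 ≈ 0.418 mm/yr.
Specimen B: 9.9 mm / 0.418 mm per year = 23.68 years ≈ 24 growth increments.

24 growth increments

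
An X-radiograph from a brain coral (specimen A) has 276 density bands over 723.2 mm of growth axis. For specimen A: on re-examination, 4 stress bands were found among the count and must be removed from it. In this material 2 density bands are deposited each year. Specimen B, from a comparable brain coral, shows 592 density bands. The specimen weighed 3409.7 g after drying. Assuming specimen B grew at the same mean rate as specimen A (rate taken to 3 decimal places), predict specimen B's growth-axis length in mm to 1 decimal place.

Specimen A: correcting the raw count gives 276 − 4 = 272 true density bands.
Specimen A: dividing by 2 density bands per year: 272 / 2 = 136 years.
A: Mean rate = 723.2 mm / 136 years ≈ 5.318 mm/year.
Specimen B: dividing by 2 density bands per year: 592 / 2 = 296 years. For B, 5.318 mm/year × 296 years = 1574.1 mm.

1574.1 mm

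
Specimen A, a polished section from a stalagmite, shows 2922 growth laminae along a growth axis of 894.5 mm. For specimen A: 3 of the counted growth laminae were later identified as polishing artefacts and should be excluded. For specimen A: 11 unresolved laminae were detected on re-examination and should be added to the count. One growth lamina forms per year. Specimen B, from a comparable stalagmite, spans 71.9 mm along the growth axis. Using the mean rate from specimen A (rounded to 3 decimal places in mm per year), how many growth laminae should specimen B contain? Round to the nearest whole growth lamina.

Specimen A: adjusted count: 2922 − 3 + 11 = 2930 growth laminae.
A: Extension rate ≈ 894.5 / 2930 = 0.305 mm/year.
Specimen B: 71.9 mm / 0.305 mm per year = 235.74 years ≈ 236 growth laminae.

236 growth laminae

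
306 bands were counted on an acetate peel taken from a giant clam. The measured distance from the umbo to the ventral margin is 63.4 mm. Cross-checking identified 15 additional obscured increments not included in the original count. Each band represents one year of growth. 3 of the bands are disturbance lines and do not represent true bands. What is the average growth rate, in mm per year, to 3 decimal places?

After corrections the count is 306 − 3 + 15 = 318 bands.
Extension rate ≈ 63.4 / 318 = 0.199 mm per year.

0.199 mm per year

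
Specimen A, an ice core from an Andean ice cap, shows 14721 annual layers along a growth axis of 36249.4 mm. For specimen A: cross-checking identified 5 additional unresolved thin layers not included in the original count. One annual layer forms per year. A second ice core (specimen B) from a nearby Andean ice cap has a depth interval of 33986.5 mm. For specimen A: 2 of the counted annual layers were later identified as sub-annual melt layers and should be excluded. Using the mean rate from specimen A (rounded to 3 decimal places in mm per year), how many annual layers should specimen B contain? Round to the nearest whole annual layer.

Specimen A: correcting the raw count gives 14721 − 2 + 5 = 14724 true annual layers.
A: Mean rate = 36249.4 mm / 14724 years ≈ 2.462 mm per year.
Specimen B: 33986.5 mm / 2.462 mm per year = 13804.43 years ≈ 13804 annual layers.

13804 annual layers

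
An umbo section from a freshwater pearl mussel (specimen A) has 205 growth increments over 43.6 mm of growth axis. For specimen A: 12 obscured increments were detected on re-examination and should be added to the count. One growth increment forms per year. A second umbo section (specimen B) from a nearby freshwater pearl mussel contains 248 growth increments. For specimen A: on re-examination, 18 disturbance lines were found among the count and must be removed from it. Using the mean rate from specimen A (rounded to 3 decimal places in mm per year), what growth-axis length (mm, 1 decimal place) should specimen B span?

Specimen A: adjusted count: 205 − 18 + 12 = 199 growth increments.
A: Mean rate = 43.6 mm / 199 years ≈ 0.219 mm per year.
Length of B = 0.219 × 248 = 54.3 mm.

54.3 mm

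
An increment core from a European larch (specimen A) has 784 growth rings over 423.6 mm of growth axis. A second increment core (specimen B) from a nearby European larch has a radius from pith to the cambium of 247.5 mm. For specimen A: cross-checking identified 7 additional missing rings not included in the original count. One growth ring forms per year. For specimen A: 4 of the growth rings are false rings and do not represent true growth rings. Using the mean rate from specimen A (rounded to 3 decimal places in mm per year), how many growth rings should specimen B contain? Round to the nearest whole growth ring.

Specimen A: adjusted count: 784 − 4 + 7 = 787 growth rings.
A: Mean rate = 423.6 mm / 787 years ≈ 0.538 mm/yr.
For B, 247.5 / 0.538 = 460.04 years ≈ 460 growth rings.

460 growth rings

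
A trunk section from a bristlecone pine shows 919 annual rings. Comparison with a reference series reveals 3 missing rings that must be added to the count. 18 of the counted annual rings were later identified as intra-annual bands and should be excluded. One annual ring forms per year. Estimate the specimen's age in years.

904 years

Adjusted count: 919 − 18 + 3 = 904 annual rings.
One annual ring per year makes the duration 904 years.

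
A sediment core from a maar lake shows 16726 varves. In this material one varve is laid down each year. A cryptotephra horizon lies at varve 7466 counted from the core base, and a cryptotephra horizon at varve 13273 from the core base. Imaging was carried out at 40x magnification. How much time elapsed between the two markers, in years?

5807 yr

13273 − 7466 = 5807 varves lie between the two events.
One varve per year makes the interval 5807 years.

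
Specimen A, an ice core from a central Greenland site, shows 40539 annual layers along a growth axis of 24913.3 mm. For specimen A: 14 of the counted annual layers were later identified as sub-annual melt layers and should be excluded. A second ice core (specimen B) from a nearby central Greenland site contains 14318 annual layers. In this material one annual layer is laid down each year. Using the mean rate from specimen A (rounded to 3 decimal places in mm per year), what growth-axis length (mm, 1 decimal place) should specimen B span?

Specimen A: correcting the raw count gives 40539 − 14 = 40525 true annual layers.
A: Mean rate = 24913.3 mm / 40525 years ≈ 0.615 mm/yr.
Length of B = 0.615 × 14318 = 8805.6 mm.

8805.6 mm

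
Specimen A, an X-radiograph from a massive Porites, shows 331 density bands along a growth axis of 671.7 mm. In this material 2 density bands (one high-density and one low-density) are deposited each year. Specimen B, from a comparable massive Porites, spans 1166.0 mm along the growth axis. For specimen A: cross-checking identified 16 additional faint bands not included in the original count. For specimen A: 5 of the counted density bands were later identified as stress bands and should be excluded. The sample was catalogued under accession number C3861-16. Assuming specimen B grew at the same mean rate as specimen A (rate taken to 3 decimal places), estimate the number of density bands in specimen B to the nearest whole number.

Specimen A: true density band count = 331 − 5 + 16 = 342.
Specimen A: dividing by 2 density bands per year: 342 / 2 = 171 years.
A: Mean rate = 671.7 mm / 171 years ≈ 3.928 mm per year.
B spans 1166.0 / 3.928 = 296.84 years; at 2 density bands per year that is 296.84 × 2 ≈ 594 density bands.

594 density bands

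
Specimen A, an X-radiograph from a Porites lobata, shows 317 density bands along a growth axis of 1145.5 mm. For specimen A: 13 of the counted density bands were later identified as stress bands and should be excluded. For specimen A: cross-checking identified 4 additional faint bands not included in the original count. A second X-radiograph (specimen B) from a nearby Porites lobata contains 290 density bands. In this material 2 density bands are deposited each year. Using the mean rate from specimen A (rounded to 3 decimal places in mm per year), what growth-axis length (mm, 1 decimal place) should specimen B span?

Specimen A: true density band count = 317 − 13 + 4 = 308.
Specimen A: 308 density bands at 2 per year is 308 / 2 = 154 years.
A: Mean rate = 1145.5 mm / 154 years ≈ 7.438 mm/yr.
Specimen B: with 2 density bands per year, 290 / 2 = 145 years. Length of B = 7.438 × 145 = 1078.5 mm.

1078.5 mm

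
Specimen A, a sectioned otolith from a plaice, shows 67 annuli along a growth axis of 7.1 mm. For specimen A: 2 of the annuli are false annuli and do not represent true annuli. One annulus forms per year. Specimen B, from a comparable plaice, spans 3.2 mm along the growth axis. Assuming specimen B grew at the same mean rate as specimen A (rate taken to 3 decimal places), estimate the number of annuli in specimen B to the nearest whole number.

29 annuli

Specimen A: true annulus count = 67 − 2 = 65.
A: 7.1 mm over 65 years gives 7.1 / 65 ≈ 0.109 mm/year.
Specimen B: 3.2 mm / 0.109 mm per year = 29.36 years ≈ 29 annuli.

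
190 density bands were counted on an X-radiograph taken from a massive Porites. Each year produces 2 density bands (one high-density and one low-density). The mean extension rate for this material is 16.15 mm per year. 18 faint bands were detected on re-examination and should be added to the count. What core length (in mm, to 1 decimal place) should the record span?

1679.6 mm

Adjusted count: 190 + 18 = 208 density bands.
With 2 density bands per year, 208 / 2 = 104 years.
Predicted length = 16.15 mm/year × 104 years = 1679.6 mm.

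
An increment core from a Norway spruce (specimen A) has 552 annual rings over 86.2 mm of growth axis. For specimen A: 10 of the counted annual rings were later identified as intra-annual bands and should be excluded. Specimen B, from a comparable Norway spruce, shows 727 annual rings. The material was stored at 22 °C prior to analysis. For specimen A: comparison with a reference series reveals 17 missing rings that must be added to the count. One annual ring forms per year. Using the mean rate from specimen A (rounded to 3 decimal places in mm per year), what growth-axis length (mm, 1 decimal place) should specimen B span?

112.0 mm

Specimen A: true annual ring count = 552 − 10 + 17 = 559.
A: Extension rate ≈ 86.2 / 559 = 0.154 mm/yr.
For B, 0.154 mm/year × 727 years = 112.0 mm.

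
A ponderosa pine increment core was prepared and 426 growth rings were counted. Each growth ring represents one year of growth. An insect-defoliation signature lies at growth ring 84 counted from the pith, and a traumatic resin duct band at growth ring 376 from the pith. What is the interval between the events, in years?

376 − 84 = 292 growth rings lie between the two events.
One growth ring per year makes the interval 292 years.

292 years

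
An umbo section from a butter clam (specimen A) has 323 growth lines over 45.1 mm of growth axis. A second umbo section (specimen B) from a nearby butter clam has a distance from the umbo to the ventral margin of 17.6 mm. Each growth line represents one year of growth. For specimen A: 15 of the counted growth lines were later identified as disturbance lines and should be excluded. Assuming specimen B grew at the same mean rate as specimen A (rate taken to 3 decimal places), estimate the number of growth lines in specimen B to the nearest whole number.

121 growth lines

Specimen A: after corrections the count is 323 − 15 = 308 growth lines.
A: Mean rate = 45.1 mm / 308 years ≈ 0.146 mm/year.
B spans 17.6 / 0.146 = 120.55 years ≈ 121 growth lines.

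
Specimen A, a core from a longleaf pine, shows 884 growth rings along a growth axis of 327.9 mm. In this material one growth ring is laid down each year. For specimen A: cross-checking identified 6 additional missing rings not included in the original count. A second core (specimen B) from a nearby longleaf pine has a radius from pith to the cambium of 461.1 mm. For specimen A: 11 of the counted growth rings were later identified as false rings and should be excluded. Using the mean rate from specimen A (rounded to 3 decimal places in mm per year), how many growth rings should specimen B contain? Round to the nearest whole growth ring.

Specimen A: adjusted count: 884 − 11 + 6 = 879 growth rings.
A: Extension rate ≈ 327.9 / 879 = 0.373 mm/year.
For B, 461.1 / 0.373 = 1236.19 years ≈ 1236 growth rings.

1236 growth rings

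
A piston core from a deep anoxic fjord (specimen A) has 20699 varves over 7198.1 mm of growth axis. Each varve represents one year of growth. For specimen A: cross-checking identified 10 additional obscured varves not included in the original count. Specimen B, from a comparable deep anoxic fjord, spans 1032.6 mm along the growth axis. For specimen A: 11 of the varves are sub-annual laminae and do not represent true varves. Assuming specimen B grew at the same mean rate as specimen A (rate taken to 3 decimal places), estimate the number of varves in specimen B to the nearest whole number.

Specimen A: adjusted count: 20699 − 11 + 10 = 20698 varves.
A: Extension rate ≈ 7198.1 / 20698 = 0.348 mm per year.
Specimen B: 1032.6 mm / 0.348 mm per year = 2967.24 years ≈ 2967 varves.

2967 varves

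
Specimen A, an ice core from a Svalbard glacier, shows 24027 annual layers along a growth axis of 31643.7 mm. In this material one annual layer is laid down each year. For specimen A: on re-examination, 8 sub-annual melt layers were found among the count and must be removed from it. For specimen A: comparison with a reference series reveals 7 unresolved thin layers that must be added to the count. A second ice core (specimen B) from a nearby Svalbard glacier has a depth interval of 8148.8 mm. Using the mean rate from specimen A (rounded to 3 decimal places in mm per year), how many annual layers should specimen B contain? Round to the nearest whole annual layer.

6187 annual layers

Specimen A: true annual layer count = 24027 − 8 + 7 = 24026.
A: Mean rate = 31643.7 mm / 24026 years ≈ 1.317 mm/year.
B spans 8148.8 / 1.317 = 6187.40 years ≈ 6187 annual layers.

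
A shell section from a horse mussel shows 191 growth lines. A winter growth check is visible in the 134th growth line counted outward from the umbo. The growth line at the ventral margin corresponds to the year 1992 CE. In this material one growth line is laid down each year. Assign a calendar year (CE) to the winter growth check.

191 − 134 = 57 growth lines lie beyond the winter growth check toward the ventral margin.
Counting back 57 years from 1992 CE places the winter growth check in 1992 − 57 = 1935 CE.

1935 CE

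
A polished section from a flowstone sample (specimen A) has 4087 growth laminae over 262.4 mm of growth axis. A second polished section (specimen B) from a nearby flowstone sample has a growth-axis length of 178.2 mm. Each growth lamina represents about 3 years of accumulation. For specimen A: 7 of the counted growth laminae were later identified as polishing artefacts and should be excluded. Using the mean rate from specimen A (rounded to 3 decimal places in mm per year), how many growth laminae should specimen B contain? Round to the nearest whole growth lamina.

Specimen A: adjusted count: 4087 − 7 = 4080 growth laminae.
Specimen A: at 3 years per growth lamina, 4080 × 3 = 12240 years.
A: 262.4 mm over 12240 years gives 262.4 / 12240 ≈ 0.021 mm/year.
For B, 178.2 / 0.021 = 8485.71 years; at 3 years per growth lamina that is 8485.71 / 3 ≈ 2829 growth laminae.

2829 growth laminae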